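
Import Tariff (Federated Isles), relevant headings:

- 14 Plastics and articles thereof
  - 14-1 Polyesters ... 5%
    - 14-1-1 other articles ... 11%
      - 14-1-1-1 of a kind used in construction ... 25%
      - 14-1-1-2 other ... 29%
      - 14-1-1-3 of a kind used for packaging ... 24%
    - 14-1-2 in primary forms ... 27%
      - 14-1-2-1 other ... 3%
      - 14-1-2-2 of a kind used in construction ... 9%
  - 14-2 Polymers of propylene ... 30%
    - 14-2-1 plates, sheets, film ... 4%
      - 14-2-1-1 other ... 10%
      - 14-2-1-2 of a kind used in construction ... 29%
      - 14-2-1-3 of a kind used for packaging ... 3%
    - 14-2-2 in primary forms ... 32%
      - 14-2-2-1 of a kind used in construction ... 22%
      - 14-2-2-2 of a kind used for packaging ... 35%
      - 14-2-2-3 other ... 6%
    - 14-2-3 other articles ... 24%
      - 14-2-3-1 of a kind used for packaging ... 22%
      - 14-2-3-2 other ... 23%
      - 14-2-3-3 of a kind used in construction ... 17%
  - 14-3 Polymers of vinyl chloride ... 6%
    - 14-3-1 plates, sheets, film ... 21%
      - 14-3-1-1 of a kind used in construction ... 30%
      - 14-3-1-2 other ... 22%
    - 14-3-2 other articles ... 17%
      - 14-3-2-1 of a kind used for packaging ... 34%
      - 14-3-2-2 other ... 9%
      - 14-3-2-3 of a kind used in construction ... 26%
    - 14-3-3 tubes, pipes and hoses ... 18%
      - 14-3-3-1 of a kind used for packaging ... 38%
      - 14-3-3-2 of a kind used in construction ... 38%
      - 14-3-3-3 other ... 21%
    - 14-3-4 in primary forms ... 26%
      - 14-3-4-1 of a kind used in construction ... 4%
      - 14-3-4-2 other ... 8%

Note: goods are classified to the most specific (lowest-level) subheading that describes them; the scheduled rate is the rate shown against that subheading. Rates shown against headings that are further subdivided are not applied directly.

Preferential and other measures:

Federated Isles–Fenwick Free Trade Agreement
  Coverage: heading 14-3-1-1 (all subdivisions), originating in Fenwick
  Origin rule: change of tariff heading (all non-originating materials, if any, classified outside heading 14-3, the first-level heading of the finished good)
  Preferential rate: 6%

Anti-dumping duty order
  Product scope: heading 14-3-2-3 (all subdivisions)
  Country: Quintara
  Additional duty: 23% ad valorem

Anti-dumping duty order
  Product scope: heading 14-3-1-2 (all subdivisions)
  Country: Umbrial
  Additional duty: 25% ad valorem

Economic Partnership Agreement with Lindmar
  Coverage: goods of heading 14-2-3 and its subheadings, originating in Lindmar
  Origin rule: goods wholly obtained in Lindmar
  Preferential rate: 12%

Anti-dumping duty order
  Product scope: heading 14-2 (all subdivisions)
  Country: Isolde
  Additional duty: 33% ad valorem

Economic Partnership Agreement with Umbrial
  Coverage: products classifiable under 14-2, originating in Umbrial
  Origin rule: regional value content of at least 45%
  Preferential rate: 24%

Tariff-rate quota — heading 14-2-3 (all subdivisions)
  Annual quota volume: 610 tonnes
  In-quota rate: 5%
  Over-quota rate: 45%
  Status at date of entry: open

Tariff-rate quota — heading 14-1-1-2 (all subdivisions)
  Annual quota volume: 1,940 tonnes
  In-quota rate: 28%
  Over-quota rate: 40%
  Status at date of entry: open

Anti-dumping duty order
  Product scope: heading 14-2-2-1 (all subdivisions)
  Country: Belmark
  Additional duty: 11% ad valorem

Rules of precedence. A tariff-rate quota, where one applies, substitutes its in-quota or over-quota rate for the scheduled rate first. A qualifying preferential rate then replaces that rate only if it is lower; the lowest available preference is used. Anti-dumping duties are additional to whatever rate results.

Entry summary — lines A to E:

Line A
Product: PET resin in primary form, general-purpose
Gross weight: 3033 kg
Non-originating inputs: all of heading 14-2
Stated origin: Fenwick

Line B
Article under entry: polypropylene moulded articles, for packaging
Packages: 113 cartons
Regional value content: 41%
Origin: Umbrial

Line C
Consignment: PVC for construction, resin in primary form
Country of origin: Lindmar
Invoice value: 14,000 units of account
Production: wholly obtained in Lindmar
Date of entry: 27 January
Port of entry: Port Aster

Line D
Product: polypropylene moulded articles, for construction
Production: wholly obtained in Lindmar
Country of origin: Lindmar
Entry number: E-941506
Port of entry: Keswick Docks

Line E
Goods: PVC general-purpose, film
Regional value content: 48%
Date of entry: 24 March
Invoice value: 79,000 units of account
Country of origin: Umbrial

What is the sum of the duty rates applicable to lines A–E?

64%

Line A: PET → 14-1; resin in primary form → 14-1-2; general-purpose → 14-1-2-1. Scheduled 3%. Fenwick agreement on 14-3-1-1: 14-1-2-1 not covered. → 3%.
Line B: polypropylene → 14-2; moulded articles → 14-2-3; for packaging → 14-2-3-1. Scheduled 22%. quota on 14-2-3 open → in-quota 5%; Umbrial agreement on 14-2: RVC < 45%. → 5%.
Line C: PVC → 14-3; resin in primary form → 14-3-4; for construction → 14-3-4-1. Scheduled 4%. Lindmar agreement on 14-2-3: 14-3-4-1 not covered. → 4%.
Line D: polypropylene → 14-2; moulded articles → 14-2-3; for construction → 14-2-3-3. Scheduled 17%. quota on 14-2-3 open → in-quota 5%; Lindmar agreement on 14-2-3: wholly obtained → 12% available; preference 12% not lower than 5% → no reduction. → 5%.
Line E: PVC → 14-3; film → 14-3-1; general-purpose → 14-3-1-2. Scheduled 22%. Umbrial agreement on 14-2: 14-3-1-2 not covered; anti-dumping (Umbrial, 14-3-1-2): +25%; total 22% + 25% = 47%. → 47%.
Sum: 3% + 5% + 4% + 5% + 47% = 64%.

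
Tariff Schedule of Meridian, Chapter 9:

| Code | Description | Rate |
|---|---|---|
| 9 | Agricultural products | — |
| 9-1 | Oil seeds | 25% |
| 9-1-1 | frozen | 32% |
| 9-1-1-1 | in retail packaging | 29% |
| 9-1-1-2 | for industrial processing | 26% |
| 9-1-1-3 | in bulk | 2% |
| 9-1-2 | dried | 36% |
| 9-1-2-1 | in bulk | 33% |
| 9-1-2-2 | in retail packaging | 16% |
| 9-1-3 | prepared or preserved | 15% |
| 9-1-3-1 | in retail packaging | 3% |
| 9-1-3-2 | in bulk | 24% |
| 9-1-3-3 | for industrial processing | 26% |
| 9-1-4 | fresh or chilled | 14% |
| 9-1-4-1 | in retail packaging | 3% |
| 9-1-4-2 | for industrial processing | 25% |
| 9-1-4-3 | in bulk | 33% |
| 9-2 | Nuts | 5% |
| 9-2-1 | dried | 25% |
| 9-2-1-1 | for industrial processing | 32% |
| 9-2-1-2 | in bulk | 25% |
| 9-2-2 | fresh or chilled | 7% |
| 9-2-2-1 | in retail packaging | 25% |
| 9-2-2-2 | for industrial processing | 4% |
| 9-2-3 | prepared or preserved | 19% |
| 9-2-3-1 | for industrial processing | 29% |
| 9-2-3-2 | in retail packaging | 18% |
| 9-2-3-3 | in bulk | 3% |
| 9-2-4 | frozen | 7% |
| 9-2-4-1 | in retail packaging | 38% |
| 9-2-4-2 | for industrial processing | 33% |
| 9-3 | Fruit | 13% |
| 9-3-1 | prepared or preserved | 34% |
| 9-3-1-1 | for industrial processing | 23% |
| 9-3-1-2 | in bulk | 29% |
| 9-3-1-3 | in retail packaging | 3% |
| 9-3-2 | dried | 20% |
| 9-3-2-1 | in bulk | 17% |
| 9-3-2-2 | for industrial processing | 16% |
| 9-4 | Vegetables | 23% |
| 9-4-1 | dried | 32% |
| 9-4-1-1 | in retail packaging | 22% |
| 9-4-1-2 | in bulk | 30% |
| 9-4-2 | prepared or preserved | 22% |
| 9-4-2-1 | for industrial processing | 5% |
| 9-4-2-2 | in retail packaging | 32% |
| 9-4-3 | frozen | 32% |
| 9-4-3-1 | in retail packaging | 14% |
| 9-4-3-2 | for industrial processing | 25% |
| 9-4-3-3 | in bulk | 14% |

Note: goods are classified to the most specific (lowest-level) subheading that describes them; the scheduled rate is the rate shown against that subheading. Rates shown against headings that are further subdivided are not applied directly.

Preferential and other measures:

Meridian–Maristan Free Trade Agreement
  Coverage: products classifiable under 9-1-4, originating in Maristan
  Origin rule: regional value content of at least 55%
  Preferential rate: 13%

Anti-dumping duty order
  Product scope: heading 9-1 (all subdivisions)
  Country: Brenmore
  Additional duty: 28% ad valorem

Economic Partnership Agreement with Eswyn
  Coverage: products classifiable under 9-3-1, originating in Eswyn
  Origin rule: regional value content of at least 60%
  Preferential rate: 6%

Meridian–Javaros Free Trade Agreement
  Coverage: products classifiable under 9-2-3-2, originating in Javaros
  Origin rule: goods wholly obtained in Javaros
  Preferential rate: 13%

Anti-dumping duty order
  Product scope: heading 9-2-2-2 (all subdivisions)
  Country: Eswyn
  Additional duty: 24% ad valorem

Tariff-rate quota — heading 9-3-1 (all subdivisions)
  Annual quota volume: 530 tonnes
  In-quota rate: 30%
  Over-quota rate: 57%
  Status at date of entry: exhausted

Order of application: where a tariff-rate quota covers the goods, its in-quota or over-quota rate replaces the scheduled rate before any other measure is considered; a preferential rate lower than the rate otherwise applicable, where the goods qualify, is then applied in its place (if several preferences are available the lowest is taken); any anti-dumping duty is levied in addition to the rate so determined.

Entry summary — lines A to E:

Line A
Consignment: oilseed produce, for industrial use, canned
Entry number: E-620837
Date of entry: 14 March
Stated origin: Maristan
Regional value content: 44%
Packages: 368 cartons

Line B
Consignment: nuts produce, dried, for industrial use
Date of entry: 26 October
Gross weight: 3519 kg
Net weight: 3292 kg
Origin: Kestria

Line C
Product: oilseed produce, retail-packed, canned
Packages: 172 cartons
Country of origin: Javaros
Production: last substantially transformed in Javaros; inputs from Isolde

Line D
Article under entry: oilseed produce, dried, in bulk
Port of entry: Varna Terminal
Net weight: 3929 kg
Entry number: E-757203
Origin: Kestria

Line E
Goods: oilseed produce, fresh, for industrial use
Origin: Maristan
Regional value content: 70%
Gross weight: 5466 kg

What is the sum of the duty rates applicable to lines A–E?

Line A: oilseed → 9-1; canned → 9-1-3; for industrial use → 9-1-3-3. Scheduled 26%. Maristan agreement on 9-1-4: 9-1-3-3 not covered. → 26%.
Line B: nuts → 9-2; dried → 9-2-1; for industrial use → 9-2-1-1. Scheduled 32%. No special measure applies. → 32%.
Line C: oilseed → 9-1; canned → 9-1-3; retail-packed → 9-1-3-1. Scheduled 3%. Javaros agreement on 9-2-3-2: 9-1-3-1 not covered. → 3%.
Line D: oilseed → 9-1; dried → 9-1-2; in bulk → 9-1-2-1. Scheduled 33%. No special measure applies. → 33%.
Line E: oilseed → 9-1; fresh → 9-1-4; for industrial use → 9-1-4-2. Scheduled 25%. Maristan agreement on 9-1-4: RVC ≥ 55% → 13% available; preferential 13%. → 13%.
Sum: 26% + 32% + 3% + 33% + 13% = 107%.

107%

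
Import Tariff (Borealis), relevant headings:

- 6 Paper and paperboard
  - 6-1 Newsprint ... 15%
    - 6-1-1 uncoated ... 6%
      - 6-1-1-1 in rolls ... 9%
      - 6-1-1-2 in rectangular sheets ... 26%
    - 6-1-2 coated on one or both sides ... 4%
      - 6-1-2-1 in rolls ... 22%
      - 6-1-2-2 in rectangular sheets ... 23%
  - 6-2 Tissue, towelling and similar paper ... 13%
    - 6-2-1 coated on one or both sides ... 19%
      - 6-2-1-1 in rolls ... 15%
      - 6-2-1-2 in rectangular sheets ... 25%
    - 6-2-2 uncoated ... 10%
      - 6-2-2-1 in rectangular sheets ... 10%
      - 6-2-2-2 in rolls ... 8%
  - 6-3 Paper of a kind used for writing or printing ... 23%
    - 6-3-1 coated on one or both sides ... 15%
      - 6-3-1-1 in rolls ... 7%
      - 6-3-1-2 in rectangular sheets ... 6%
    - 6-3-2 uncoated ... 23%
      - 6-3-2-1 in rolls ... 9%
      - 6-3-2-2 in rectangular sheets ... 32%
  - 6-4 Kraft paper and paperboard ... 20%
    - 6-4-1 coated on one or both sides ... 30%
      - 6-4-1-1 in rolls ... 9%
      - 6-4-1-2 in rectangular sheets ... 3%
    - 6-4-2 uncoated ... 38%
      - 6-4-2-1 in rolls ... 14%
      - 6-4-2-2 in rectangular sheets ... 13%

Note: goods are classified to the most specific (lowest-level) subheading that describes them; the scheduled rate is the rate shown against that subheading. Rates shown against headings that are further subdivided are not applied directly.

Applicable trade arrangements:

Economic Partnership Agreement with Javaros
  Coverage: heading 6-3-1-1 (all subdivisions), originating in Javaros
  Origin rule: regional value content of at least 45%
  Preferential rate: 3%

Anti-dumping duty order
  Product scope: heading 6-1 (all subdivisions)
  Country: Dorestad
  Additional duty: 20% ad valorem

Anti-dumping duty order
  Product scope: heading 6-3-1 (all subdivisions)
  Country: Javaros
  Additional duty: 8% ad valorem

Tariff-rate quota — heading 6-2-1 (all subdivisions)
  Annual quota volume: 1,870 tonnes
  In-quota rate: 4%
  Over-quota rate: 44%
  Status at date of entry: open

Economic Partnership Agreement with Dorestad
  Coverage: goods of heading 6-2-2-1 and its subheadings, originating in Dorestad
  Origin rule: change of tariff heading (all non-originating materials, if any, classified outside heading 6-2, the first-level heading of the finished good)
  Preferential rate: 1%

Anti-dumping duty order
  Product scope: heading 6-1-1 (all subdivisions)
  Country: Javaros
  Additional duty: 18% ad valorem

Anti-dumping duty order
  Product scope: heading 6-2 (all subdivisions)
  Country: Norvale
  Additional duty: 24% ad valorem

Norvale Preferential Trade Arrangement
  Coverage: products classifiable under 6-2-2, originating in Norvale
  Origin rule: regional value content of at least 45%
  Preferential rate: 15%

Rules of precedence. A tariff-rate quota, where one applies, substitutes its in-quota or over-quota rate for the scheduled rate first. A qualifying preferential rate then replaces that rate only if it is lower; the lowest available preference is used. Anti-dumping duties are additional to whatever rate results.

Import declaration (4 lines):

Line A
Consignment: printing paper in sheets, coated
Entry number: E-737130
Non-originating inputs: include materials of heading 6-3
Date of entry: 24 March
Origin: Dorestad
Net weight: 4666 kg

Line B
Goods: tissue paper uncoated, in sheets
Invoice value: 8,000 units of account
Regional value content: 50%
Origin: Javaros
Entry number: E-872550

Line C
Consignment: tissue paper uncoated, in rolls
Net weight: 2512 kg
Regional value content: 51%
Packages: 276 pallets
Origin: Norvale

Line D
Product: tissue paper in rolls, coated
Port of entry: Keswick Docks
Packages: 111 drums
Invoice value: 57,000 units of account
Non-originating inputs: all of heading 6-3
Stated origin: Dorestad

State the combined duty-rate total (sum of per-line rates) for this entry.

Line A: printing paper → 6-3; coated → 6-3-1; in sheets → 6-3-1-2. Scheduled 6%. Dorestad agreement on 6-2-2-1: 6-3-1-2 not covered. → 6%.
Line B: tissue paper → 6-2; uncoated → 6-2-2; in sheets → 6-2-2-1. Scheduled 10%. Javaros agreement on 6-3-1-1: 6-2-2-1 not covered. → 10%.
Line C: tissue paper → 6-2; uncoated → 6-2-2; in rolls → 6-2-2-2. Scheduled 8%. Norvale agreement on 6-2-2: RVC ≥ 45% → 15% available; preference 15% not lower than 8% → no reduction; anti-dumping (Norvale, 6-2): +24%; total 8% + 24% = 32%. → 32%.
Line D: tissue paper → 6-2; coated → 6-2-1; in rolls → 6-2-1-1. Scheduled 15%. quota on 6-2-1 open → in-quota 4%; Dorestad agreement on 6-2-2-1: 6-2-1-1 not covered. → 4%.
Sum: 6% + 10% + 32% + 4% = 52%.

52%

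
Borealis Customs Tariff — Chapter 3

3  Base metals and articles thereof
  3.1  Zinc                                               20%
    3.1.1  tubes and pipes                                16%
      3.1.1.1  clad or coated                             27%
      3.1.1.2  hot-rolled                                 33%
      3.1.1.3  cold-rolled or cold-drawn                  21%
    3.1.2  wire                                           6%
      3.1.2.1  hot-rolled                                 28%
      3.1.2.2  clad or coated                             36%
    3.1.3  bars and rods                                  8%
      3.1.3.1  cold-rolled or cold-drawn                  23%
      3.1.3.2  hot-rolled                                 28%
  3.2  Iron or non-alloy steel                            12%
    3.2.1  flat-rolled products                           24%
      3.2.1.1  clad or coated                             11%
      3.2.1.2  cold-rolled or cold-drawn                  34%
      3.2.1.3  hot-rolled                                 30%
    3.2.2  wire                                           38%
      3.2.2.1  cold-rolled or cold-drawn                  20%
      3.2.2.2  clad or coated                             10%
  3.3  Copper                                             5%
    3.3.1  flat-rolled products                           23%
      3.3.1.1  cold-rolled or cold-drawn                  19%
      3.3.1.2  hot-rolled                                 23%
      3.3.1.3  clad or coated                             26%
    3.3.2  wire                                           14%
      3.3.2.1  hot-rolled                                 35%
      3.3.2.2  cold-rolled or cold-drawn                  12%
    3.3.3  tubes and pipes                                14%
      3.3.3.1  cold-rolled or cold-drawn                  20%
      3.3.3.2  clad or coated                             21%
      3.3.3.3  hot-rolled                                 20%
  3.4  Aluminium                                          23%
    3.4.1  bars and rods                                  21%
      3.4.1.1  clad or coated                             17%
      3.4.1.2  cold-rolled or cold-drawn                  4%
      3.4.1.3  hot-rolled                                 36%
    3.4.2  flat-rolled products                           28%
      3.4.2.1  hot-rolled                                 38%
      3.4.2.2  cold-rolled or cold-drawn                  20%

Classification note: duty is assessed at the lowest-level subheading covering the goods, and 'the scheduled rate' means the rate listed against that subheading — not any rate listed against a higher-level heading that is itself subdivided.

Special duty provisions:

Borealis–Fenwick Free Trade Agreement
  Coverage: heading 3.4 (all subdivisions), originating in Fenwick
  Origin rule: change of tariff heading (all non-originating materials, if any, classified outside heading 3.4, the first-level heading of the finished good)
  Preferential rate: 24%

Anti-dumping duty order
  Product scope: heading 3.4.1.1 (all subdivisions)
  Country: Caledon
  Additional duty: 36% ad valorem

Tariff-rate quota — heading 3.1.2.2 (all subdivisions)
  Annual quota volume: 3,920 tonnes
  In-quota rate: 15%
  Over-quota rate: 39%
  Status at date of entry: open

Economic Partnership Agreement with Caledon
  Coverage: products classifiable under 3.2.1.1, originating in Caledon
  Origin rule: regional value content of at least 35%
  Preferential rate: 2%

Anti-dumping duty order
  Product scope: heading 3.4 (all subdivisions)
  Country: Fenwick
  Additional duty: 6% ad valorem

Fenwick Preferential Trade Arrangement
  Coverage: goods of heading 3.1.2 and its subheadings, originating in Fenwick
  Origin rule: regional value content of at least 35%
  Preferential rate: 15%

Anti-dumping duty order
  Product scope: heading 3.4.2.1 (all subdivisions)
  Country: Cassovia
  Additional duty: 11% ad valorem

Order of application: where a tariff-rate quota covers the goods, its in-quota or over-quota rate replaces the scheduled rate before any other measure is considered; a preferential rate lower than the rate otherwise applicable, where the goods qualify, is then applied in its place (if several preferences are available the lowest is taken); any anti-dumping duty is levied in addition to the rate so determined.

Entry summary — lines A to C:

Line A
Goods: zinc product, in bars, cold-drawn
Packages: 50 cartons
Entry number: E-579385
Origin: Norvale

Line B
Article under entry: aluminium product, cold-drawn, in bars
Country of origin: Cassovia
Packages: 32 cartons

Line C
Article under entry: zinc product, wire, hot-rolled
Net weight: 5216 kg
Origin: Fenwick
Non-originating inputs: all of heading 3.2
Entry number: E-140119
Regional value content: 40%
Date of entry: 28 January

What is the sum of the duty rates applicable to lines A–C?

Line A: zinc → 3.1; in bars → 3.1.3; cold-drawn → 3.1.3.1. Scheduled 23%. No special measure applies. → 23%.
Line B: aluminium → 3.4; in bars → 3.4.1; cold-drawn → 3.4.1.2. Scheduled 4%. No special measure applies. → 4%.
Line C: zinc → 3.1; wire → 3.1.2; hot-rolled → 3.1.2.1. Scheduled 28%. Fenwick agreement on 3.4: 3.1.2.1 not covered; Fenwick agreement on 3.1.2: RVC ≥ 35% → 15% available; preferential 15%. → 15%.
Sum: 23% + 4% + 15% = 42%.

42%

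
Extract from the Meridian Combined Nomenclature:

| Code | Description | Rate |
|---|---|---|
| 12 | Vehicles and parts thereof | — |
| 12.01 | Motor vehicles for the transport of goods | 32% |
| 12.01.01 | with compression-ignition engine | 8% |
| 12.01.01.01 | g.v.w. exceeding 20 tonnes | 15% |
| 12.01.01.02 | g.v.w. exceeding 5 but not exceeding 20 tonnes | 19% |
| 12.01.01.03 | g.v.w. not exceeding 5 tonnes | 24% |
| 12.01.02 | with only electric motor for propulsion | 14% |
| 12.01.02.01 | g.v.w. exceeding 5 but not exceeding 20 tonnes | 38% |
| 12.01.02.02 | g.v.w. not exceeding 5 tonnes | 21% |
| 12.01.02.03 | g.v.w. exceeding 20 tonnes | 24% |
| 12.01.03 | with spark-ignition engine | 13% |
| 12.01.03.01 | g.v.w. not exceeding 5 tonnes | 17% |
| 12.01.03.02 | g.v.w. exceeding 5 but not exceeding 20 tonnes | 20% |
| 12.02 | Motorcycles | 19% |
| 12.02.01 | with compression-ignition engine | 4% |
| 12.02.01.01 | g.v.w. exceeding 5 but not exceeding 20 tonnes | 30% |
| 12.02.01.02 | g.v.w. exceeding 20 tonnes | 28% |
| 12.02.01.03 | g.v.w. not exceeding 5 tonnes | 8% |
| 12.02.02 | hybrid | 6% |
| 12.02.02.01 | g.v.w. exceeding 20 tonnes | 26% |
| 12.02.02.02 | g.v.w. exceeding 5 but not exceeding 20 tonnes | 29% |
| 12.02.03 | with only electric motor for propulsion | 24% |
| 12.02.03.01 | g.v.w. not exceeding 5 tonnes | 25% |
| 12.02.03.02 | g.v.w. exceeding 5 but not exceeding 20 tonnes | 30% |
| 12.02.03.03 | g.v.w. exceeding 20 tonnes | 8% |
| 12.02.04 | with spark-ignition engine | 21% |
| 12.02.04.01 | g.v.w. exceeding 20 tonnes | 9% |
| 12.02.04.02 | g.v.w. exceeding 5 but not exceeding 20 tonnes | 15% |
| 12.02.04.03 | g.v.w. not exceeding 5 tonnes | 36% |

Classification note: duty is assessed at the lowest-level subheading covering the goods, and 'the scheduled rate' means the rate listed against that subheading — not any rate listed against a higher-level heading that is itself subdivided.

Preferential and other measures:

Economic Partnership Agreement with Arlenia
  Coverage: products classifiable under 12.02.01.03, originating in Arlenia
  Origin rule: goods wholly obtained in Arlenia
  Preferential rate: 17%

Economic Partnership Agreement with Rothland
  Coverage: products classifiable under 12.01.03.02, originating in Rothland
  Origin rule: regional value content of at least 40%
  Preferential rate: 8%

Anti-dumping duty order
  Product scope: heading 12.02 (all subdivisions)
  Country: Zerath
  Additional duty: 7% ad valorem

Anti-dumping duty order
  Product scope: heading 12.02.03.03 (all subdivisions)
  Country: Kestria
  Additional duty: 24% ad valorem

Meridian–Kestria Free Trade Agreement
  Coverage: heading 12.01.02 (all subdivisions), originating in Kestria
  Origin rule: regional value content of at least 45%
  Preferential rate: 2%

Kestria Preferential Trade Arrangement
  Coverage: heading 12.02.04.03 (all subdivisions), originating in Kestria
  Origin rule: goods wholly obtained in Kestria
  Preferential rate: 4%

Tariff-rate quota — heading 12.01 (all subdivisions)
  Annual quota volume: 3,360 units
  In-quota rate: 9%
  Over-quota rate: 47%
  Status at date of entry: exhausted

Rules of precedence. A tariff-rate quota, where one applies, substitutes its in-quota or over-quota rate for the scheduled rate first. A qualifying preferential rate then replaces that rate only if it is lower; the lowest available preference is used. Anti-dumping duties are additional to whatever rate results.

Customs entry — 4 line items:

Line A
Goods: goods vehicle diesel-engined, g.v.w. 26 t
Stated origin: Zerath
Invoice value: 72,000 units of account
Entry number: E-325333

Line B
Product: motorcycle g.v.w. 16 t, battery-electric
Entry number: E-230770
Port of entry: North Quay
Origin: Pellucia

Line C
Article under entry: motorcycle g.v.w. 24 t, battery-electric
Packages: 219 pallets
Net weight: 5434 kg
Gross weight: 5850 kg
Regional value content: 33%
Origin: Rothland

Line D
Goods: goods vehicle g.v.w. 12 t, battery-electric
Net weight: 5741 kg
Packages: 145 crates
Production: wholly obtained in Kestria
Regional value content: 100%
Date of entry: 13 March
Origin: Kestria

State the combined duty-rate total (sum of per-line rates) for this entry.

Line A: goods vehicle → 12.01; diesel-engined → 12.01.01; g.v.w. 26 t → 12.01.01.01. Scheduled 15%. quota on 12.01 exhausted → over-quota 47%. → 47%.
Line B: motorcycle → 12.02; battery-electric → 12.02.03; g.v.w. 16 t → 12.02.03.02. Scheduled 30%. No special measure applies. → 30%.
Line C: motorcycle → 12.02; battery-electric → 12.02.03; g.v.w. 24 t → 12.02.03.03. Scheduled 8%. Rothland agreement on 12.01.03.02: 12.02.03.03 not covered. → 8%.
Line D: goods vehicle → 12.01; battery-electric → 12.01.02; g.v.w. 12 t → 12.01.02.01. Scheduled 38%. quota on 12.01 exhausted → over-quota 47%; Kestria agreement on 12.01.02: RVC ≥ 45% → 2% available; Kestria agreement on 12.02.04.03: 12.01.02.01 not covered; preferential 2%. → 2%.
Sum: 47% + 30% + 8% + 2% = 87%.

87%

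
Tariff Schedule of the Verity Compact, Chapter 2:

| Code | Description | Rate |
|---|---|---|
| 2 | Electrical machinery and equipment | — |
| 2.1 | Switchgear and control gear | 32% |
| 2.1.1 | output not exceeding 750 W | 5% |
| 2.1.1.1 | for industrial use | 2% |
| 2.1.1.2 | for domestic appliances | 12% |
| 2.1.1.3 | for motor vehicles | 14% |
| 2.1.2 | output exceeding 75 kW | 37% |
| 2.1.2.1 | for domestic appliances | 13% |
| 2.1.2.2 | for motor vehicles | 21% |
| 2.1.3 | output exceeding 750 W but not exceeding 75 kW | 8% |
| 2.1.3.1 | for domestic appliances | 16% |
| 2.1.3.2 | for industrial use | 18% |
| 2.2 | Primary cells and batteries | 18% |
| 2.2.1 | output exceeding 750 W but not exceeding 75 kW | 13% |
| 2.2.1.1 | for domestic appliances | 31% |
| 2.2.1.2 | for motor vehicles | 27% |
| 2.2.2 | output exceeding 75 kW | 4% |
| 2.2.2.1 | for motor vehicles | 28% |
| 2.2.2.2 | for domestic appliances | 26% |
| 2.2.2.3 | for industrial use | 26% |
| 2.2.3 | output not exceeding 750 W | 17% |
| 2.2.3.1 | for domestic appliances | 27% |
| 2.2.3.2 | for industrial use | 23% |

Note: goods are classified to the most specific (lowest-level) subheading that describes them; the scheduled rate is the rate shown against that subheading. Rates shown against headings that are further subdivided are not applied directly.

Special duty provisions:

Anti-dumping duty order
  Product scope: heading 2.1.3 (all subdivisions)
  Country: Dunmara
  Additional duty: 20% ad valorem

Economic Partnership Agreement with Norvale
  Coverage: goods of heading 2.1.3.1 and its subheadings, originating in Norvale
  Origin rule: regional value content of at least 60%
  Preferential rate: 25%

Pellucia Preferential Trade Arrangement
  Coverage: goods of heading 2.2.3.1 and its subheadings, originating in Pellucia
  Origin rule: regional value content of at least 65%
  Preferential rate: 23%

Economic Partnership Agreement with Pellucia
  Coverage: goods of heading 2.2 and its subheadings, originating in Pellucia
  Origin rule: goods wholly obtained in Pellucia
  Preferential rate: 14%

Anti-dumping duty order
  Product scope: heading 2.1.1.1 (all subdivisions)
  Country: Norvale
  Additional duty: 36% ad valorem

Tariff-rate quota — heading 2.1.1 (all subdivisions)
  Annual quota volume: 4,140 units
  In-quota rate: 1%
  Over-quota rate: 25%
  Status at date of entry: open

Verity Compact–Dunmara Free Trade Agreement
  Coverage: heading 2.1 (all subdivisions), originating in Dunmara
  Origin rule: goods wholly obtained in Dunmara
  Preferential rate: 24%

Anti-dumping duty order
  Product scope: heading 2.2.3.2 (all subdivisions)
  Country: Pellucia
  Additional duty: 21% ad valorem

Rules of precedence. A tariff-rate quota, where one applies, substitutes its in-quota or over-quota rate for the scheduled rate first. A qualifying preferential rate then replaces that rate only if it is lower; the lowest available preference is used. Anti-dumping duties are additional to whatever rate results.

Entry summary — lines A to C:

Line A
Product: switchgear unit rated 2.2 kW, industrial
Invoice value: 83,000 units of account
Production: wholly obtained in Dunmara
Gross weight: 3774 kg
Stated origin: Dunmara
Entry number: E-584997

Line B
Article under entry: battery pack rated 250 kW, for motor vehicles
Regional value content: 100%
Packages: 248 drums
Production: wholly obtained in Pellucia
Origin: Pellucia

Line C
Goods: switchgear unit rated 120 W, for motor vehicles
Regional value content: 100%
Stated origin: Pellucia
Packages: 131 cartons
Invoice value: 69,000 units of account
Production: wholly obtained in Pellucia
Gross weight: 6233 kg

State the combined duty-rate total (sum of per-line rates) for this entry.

53%

Line A: switchgear unit → 2.1; rated 2.2 kW → 2.1.3; industrial → 2.1.3.2. Scheduled 18%. Dunmara agreement on 2.1: wholly obtained → 24% available; preference 24% not lower than 18% → no reduction; anti-dumping (Dunmara, 2.1.3): +20%; total 18% + 20% = 38%. → 38%.
Line B: battery pack → 2.2; rated 250 kW → 2.2.2; for motor vehicles → 2.2.2.1. Scheduled 28%. Pellucia agreement on 2.2.3.1: 2.2.2.1 not covered; Pellucia agreement on 2.2: wholly obtained → 14% available; preferential 14%. → 14%.
Line C: switchgear unit → 2.1; rated 120 W → 2.1.1; for motor vehicles → 2.1.1.3. Scheduled 14%. quota on 2.1.1 open → in-quota 1%; Pellucia agreement on 2.2.3.1: 2.1.1.3 not covered; Pellucia agreement on 2.2: 2.1.1.3 not covered. → 1%.
Sum: 38% + 14% + 1% = 53%.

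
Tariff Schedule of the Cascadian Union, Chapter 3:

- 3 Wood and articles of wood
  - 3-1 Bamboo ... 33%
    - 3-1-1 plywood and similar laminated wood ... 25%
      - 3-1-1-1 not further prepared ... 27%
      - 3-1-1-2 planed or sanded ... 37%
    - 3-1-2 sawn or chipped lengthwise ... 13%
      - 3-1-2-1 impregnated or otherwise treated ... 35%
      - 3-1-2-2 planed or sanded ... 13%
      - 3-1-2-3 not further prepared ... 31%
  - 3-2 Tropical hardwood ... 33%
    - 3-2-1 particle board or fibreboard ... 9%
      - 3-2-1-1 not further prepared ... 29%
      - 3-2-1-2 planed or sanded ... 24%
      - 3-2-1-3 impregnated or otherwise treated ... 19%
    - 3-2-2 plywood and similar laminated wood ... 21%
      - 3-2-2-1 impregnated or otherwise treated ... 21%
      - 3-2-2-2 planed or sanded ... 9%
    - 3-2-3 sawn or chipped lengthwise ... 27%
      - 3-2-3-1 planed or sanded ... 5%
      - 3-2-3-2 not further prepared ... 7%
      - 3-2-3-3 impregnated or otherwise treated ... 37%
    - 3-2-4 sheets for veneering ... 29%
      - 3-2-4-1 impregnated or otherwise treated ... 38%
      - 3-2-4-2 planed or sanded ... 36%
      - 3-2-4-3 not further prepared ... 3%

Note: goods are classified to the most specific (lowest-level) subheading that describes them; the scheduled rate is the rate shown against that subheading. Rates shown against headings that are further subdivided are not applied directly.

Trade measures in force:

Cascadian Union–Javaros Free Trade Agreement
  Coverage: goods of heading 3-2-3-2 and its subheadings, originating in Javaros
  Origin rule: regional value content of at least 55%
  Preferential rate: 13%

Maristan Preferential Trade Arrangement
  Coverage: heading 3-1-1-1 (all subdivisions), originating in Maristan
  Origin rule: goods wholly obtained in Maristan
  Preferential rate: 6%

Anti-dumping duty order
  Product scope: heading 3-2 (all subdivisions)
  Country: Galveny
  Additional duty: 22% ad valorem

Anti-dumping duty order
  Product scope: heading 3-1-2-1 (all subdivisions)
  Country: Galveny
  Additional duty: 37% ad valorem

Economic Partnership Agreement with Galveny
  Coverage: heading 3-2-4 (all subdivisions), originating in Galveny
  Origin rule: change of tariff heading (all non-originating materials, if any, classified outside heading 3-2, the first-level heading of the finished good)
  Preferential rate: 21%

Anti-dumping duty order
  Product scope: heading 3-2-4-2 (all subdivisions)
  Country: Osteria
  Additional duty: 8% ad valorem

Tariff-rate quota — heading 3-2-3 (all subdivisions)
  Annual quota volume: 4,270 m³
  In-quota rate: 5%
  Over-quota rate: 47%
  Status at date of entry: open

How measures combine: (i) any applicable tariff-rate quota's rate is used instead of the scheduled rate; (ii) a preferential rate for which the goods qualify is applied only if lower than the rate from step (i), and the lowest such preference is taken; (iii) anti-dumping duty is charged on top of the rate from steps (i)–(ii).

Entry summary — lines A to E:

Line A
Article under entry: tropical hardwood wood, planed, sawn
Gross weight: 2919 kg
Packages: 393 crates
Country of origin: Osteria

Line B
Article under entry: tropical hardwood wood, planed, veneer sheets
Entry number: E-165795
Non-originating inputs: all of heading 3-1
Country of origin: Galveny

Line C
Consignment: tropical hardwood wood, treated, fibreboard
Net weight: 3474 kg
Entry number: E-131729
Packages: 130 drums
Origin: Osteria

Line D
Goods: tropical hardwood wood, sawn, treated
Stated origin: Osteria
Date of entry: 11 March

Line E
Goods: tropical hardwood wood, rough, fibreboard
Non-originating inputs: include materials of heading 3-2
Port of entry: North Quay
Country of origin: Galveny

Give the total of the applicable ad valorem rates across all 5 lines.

123%

Line A: tropical hardwood → 3-2; sawn → 3-2-3; planed → 3-2-3-1. Scheduled 5%. quota on 3-2-3 open → in-quota 5%. → 5%.
Line B: tropical hardwood → 3-2; veneer sheets → 3-2-4; planed → 3-2-4-2. Scheduled 36%. Galveny agreement on 3-2-4: CTH met → 21% available; preferential 21%; anti-dumping (Galveny, 3-2): +22%; total 21% + 22% = 43%. → 43%.
Line C: tropical hardwood → 3-2; fibreboard → 3-2-1; treated → 3-2-1-3. Scheduled 19%. No special measure applies. → 19%.
Line D: tropical hardwood → 3-2; sawn → 3-2-3; treated → 3-2-3-3. Scheduled 37%. quota on 3-2-3 open → in-quota 5%. → 5%.
Line E: tropical hardwood → 3-2; fibreboard → 3-2-1; rough → 3-2-1-1. Scheduled 29%. Galveny agreement on 3-2-4: 3-2-1-1 not covered; anti-dumping (Galveny, 3-2): +22%; total 29% + 22% = 51%. → 51%.
Sum: 5% + 43% + 19% + 5% + 51% = 123%.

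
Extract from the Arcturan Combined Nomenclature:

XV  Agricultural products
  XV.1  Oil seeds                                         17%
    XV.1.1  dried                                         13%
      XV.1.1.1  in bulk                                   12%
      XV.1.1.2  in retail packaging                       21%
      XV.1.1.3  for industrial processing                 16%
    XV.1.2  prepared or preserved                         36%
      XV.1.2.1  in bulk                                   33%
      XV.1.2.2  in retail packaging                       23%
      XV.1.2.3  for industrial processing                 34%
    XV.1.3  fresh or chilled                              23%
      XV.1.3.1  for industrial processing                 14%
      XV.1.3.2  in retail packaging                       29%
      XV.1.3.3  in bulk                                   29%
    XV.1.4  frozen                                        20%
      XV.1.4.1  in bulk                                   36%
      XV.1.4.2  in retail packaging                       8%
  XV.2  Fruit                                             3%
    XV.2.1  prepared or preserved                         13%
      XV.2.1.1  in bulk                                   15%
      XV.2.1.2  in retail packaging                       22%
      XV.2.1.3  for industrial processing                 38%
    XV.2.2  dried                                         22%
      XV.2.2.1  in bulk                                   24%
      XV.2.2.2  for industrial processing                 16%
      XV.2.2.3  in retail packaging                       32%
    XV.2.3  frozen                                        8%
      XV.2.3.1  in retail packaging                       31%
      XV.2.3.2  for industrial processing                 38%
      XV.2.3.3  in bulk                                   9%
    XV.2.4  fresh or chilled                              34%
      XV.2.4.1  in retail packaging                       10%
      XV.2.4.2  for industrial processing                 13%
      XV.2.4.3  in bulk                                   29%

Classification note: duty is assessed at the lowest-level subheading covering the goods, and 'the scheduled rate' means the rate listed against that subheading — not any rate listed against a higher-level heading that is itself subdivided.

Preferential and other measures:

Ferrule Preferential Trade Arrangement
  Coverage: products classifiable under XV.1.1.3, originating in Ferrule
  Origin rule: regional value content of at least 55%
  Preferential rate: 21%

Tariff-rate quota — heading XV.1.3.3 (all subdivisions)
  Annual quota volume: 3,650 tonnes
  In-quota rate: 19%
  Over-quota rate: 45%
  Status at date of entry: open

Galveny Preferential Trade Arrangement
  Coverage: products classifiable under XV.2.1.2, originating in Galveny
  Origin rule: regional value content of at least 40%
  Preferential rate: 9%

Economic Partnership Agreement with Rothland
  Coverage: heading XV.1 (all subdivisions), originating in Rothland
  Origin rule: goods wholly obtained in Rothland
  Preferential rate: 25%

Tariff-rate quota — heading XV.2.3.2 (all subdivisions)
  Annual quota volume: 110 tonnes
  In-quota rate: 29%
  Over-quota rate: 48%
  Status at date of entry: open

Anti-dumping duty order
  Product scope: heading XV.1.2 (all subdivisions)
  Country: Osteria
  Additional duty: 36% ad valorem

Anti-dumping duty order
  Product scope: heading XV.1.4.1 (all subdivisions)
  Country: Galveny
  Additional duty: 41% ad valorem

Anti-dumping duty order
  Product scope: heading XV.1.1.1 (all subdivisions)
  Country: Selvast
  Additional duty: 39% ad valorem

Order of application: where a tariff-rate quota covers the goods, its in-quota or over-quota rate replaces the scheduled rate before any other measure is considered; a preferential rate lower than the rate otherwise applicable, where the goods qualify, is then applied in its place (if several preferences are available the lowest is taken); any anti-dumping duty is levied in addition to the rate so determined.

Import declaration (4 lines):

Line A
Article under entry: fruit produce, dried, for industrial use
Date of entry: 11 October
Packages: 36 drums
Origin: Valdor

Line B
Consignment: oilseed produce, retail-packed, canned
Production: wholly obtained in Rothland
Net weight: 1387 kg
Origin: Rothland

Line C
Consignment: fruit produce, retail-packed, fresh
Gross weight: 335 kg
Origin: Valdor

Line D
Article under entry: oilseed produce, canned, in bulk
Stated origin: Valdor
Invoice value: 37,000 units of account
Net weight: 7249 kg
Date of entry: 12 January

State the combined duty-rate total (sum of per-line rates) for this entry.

Line A: fruit → XV.2; dried → XV.2.2; for industrial use → XV.2.2.2. Scheduled 16%. No special measure applies. → 16%.
Line B: oilseed → XV.1; canned → XV.1.2; retail-packed → XV.1.2.2. Scheduled 23%. Rothland agreement on XV.1: wholly obtained → 25% available; preference 25% not lower than 23% → no reduction. → 23%.
Line C: fruit → XV.2; fresh → XV.2.4; retail-packed → XV.2.4.1. Scheduled 10%. No special measure applies. → 10%.
Line D: oilseed → XV.1; canned → XV.1.2; in bulk → XV.1.2.1. Scheduled 33%. No special measure applies. → 33%.
Sum: 16% + 23% + 10% + 33% = 82%.

82%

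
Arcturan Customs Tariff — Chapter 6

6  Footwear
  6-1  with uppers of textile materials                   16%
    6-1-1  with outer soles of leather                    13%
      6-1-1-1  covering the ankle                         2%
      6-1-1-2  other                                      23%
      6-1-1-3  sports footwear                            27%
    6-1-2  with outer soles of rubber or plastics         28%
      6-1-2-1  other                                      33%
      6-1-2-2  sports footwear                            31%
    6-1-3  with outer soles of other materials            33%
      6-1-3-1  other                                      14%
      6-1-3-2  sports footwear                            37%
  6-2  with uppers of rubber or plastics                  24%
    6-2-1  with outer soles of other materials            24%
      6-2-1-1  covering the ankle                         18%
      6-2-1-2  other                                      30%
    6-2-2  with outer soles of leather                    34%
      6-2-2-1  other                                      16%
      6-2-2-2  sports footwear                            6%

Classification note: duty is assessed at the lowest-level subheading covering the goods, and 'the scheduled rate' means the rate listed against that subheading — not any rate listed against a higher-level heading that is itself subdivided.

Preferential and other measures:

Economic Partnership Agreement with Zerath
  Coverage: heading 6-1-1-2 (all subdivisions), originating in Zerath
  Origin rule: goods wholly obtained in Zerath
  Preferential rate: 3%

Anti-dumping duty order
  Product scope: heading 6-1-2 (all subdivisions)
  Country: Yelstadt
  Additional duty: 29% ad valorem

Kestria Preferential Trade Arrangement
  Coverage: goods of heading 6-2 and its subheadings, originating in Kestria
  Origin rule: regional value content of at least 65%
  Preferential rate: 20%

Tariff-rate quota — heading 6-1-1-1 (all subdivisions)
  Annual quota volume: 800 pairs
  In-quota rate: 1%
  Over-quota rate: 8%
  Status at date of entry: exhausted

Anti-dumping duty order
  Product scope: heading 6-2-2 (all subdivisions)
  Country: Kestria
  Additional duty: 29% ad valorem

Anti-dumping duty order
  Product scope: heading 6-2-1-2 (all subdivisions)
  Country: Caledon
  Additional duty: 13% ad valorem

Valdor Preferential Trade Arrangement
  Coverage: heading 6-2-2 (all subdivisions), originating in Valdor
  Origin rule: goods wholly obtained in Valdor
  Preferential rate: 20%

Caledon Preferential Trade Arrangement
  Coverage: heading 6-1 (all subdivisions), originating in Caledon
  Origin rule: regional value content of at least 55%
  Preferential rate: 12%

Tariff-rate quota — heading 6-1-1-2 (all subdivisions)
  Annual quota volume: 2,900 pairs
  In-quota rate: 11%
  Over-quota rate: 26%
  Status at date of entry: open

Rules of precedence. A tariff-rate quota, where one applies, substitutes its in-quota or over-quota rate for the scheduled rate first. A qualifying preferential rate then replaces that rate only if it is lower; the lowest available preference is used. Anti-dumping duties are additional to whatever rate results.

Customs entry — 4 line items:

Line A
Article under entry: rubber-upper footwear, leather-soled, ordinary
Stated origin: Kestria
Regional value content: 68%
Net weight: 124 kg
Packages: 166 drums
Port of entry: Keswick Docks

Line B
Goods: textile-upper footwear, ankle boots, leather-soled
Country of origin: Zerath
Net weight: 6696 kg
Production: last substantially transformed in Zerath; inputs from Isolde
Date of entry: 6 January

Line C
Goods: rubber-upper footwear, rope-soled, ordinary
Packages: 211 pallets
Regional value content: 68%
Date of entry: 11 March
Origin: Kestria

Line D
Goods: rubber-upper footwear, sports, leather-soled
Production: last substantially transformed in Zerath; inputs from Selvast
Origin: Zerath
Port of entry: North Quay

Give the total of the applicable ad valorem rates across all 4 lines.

79%

Line A: rubber-upper → 6-2; leather-soled → 6-2-2; ordinary → 6-2-2-1. Scheduled 16%. Kestria agreement on 6-2: RVC ≥ 65% → 20% available; preference 20% not lower than 16% → no reduction; anti-dumping (Kestria, 6-2-2): +29%; total 16% + 29% = 45%. → 45%.
Line B: textile-upper → 6-1; leather-soled → 6-1-1; ankle boots → 6-1-1-1. Scheduled 2%. quota on 6-1-1-1 exhausted → over-quota 8%; Zerath agreement on 6-1-1-2: 6-1-1-1 not covered. → 8%.
Line C: rubber-upper → 6-2; rope-soled → 6-2-1; ordinary → 6-2-1-2. Scheduled 30%. Kestria agreement on 6-2: RVC ≥ 65% → 20% available; preferential 20%. → 20%.
Line D: rubber-upper → 6-2; leather-soled → 6-2-2; sports → 6-2-2-2. Scheduled 6%. Zerath agreement on 6-1-1-2: 6-2-2-2 not covered. → 6%.
Sum: 45% + 8% + 20% + 6% = 79%.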